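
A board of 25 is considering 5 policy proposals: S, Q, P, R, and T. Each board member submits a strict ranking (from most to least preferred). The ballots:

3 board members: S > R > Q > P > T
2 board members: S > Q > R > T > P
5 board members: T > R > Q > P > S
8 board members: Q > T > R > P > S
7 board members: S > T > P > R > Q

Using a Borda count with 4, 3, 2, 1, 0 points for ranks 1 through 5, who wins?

T

S: 3·4 + 2·4 + 5·0 + 8·0 + 7·4 = 48
Q: 3·2 + 2·3 + 5·2 + 8·4 + 7·0 = 54
P: 3·1 + 2·0 + 5·1 + 8·1 + 7·2 = 30
R: 3·3 + 2·2 + 5·3 + 8·2 + 7·1 = 51
T: 3·0 + 2·1 + 5·4 + 8·3 + 7·3 = 67
T has the highest Borda score (67).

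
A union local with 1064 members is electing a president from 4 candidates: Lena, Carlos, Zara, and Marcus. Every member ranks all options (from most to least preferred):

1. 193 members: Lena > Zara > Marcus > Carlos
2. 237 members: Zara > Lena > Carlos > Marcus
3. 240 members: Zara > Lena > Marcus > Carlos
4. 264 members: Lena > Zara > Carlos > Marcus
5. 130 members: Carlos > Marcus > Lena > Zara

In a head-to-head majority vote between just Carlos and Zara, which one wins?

Zara

Voters preferring Carlos to Zara: 130; preferring Zara to Carlos: 934.
Zara wins the head-to-head.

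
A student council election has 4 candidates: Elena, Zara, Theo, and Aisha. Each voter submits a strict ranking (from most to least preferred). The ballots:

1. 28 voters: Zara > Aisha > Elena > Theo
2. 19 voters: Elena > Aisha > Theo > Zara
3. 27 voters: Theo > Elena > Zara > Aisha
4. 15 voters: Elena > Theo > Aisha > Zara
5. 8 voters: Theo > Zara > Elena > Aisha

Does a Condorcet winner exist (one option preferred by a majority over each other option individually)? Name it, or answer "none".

Elena

Elena vs Zara: 61–36 for Elena.
Elena vs Theo: 62–35 for Elena.
Elena vs Aisha: 69–28 for Elena.
Elena beats every other option head-to-head.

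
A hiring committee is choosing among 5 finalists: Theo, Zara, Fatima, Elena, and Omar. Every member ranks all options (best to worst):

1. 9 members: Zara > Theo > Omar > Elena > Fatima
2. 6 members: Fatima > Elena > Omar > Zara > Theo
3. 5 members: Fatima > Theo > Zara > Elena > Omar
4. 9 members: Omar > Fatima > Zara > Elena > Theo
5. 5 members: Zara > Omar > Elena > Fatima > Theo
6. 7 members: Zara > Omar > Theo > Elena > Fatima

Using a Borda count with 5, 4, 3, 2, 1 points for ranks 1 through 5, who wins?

Theo: 9·4 + 6·1 + 5·4 + 9·1 + 5·1 + 7·3 = 97
Zara: 9·5 + 6·2 + 5·3 + 9·3 + 5·5 + 7·5 = 159
Fatima: 9·1 + 6·5 + 5·5 + 9·4 + 5·2 + 7·1 = 117
Elena: 9·2 + 6·4 + 5·2 + 9·2 + 5·3 + 7·2 = 99
Omar: 9·3 + 6·3 + 5·1 + 9·5 + 5·4 + 7·4 = 143
Zara has the highest Borda score (159).

Zara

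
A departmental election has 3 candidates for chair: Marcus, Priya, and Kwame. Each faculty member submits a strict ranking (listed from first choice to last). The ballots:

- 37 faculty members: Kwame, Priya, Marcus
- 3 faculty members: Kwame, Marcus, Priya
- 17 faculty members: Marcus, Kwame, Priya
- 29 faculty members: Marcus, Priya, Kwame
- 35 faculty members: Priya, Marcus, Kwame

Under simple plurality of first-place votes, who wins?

Marcus

First-place votes: Marcus 46, Priya 35, Kwame 40.
Marcus has the most first-place votes.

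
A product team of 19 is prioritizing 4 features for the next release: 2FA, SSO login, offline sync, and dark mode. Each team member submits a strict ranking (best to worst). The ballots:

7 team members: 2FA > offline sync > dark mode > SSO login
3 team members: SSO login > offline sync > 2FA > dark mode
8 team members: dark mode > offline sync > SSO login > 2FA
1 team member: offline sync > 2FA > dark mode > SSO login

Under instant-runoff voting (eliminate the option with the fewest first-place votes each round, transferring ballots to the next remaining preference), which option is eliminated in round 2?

Round 1: 2FA 7, SSO login 3, offline sync 1, dark mode 8. Eliminate offline sync.
Round 2: 2FA 8, SSO login 3, dark mode 8. Eliminate SSO login.

SSO login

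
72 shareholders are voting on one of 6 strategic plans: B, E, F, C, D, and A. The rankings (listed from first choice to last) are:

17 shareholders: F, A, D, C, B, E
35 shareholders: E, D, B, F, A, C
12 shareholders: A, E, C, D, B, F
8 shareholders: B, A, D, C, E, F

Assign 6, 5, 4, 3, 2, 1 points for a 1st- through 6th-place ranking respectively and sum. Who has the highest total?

B: 17·2 + 35·4 + 12·2 + 8·6 = 246
E: 17·1 + 35·6 + 12·5 + 8·2 = 303
F: 17·6 + 35·3 + 12·1 + 8·1 = 227
C: 17·3 + 35·1 + 12·4 + 8·3 = 158
D: 17·4 + 35·5 + 12·3 + 8·4 = 311
A: 17·5 + 35·2 + 12·6 + 8·5 = 267
D has the highest Borda score (311).

D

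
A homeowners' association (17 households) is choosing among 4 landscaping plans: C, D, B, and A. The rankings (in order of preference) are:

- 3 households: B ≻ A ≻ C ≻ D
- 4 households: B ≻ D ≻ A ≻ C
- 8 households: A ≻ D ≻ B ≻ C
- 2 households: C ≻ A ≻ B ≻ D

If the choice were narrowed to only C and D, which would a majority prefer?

D

Voters preferring C to D: 5; preferring D to C: 12.
D wins the head-to-head.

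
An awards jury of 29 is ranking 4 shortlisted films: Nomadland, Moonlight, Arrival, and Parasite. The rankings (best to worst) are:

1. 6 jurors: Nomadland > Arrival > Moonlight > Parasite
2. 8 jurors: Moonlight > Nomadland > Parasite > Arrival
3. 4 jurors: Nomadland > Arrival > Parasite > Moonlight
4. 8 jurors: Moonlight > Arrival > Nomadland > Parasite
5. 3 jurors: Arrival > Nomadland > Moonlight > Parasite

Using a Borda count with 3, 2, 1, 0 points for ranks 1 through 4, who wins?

Nomadland

Nomadland: 6·3 + 8·2 + 4·3 + 8·1 + 3·2 = 60
Moonlight: 6·1 + 8·3 + 4·0 + 8·3 + 3·1 = 57
Arrival: 6·2 + 8·0 + 4·2 + 8·2 + 3·3 = 45
Parasite: 6·0 + 8·1 + 4·1 + 8·0 + 3·0 = 12
Nomadland has the highest Borda score (60).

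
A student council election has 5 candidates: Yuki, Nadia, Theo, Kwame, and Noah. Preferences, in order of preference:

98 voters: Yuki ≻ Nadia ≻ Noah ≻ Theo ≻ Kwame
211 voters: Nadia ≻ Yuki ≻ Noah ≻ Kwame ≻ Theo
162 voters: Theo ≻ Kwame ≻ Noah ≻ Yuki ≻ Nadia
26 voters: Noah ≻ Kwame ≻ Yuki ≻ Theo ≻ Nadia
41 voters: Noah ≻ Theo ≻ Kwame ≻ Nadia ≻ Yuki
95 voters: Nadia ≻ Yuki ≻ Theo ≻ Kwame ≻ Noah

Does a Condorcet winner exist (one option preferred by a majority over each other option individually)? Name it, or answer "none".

Nadia

Nadia vs Yuki: 347–286 for Nadia.
Nadia vs Theo: 404–229 for Nadia.
Nadia vs Kwame: 404–229 for Nadia.
Nadia vs Noah: 404–229 for Nadia.
Nadia beats every other option head-to-head.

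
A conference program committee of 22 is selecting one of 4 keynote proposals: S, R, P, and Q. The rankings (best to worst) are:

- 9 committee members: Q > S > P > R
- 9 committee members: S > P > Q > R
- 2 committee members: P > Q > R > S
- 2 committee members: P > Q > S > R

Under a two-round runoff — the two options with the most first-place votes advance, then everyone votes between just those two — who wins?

Round 1 first-place votes: S 9, R 0, P 4, Q 9.
Q and S advance.
Runoff: Q is preferred to S by 13 voters; S by 9.
Q wins the runoff.

Q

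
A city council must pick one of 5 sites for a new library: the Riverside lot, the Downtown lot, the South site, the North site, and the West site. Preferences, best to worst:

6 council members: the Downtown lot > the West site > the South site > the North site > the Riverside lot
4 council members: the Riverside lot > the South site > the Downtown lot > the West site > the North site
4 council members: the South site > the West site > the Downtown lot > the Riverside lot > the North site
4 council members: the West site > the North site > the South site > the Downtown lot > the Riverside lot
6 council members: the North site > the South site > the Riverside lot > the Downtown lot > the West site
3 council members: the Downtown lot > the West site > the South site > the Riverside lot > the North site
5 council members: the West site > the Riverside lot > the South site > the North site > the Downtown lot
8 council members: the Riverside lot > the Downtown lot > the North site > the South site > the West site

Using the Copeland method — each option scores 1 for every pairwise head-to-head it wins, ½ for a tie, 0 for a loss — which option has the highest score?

the South site

the Riverside lot: beats the Downtown lot and the North site; loses to the South site and the West site → score 2.
the Downtown lot: beats the North site and the West site; loses to the Riverside lot and the South site → score 2.
the South site: beats the Riverside lot, the Downtown lot, the North site, and the West site → score 4.
the North site: loses to the Riverside lot, the Downtown lot, the South site, and the West site → score 0.
the West site: beats the Riverside lot and the North site; loses to the Downtown lot and the South site → score 2.
the South site has the best pairwise record.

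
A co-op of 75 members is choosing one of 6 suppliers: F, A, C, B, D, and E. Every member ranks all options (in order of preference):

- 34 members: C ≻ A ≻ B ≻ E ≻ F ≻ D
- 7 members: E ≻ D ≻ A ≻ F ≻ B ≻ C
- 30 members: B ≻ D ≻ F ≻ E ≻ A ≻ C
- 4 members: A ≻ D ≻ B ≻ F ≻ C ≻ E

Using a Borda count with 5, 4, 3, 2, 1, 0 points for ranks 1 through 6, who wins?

F: 34·1 + 7·2 + 30·3 + 4·2 = 146
A: 34·4 + 7·3 + 30·1 + 4·5 = 207
C: 34·5 + 7·0 + 30·0 + 4·1 = 174
B: 34·3 + 7·1 + 30·5 + 4·3 = 271
D: 34·0 + 7·4 + 30·4 + 4·4 = 164
E: 34·2 + 7·5 + 30·2 + 4·0 = 163
B has the highest Borda score (271).

B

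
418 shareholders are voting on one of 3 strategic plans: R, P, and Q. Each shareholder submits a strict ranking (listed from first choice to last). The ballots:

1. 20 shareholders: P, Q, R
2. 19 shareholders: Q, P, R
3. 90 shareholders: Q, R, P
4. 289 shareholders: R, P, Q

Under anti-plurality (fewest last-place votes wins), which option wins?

R

Last-place votes: R 39, P 90, Q 289.
R is ranked last by the fewest voters, so R wins.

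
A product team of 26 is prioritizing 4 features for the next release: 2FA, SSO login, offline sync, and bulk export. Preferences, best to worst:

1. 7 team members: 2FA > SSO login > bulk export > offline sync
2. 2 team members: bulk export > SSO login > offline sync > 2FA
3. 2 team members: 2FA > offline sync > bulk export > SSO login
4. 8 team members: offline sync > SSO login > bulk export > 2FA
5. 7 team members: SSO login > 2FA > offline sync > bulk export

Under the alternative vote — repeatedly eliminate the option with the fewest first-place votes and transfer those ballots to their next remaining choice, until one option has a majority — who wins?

SSO login

Round 1: 2FA 9, SSO login 7, offline sync 8, bulk export 2. Eliminate bulk export.
Round 2: 2FA 9, SSO login 9, offline sync 8. Eliminate offline sync.
Round 3: 2FA 9, SSO login 17. SSO login has a majority.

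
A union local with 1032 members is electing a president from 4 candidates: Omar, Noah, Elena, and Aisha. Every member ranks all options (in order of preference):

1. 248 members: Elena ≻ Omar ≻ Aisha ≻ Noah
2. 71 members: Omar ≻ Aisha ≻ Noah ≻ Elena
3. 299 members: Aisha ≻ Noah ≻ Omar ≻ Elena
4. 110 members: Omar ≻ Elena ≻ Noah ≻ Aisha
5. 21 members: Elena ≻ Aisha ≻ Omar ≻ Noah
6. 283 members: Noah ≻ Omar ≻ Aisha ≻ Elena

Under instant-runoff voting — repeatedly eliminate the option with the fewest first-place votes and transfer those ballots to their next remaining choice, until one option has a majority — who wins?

Aisha

Round 1: Omar 181, Noah 283, Elena 269, Aisha 299. Eliminate Omar.
Round 2: Noah 283, Elena 379, Aisha 370. Eliminate Noah.
Round 3: Elena 379, Aisha 653. Aisha has a majority.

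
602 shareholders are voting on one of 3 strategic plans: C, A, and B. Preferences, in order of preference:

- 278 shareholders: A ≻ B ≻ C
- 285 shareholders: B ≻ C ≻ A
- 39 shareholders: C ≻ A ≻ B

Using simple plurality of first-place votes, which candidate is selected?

B

First-place votes: C 39, A 278, B 285.
B has the most first-place votes.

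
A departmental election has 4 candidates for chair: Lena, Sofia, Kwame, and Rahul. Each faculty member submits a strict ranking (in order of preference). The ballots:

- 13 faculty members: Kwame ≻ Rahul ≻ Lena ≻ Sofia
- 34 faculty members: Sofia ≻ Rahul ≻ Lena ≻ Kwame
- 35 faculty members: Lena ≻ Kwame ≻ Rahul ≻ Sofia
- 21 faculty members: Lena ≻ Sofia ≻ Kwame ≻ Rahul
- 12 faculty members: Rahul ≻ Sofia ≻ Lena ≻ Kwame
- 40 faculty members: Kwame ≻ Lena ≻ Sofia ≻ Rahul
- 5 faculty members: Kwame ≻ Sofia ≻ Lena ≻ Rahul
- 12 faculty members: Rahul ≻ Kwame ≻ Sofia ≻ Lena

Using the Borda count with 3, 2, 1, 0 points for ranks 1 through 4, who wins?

Lena

Lena: 13·1 + 34·1 + 35·3 + 21·3 + 12·1 + 40·2 + 5·1 + 12·0 = 312
Sofia: 13·0 + 34·3 + 35·0 + 21·2 + 12·2 + 40·1 + 5·2 + 12·1 = 230
Kwame: 13·3 + 34·0 + 35·2 + 21·1 + 12·0 + 40·3 + 5·3 + 12·2 = 289
Rahul: 13·2 + 34·2 + 35·1 + 21·0 + 12·3 + 40·0 + 5·0 + 12·3 = 201
Lena has the highest Borda score (312).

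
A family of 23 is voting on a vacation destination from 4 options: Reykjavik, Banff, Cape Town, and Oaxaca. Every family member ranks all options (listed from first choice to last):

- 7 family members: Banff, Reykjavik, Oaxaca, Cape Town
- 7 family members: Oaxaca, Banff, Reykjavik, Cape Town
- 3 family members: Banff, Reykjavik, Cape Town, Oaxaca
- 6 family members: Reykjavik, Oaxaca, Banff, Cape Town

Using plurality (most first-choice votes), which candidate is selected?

First-place votes: Reykjavik 6, Banff 10, Cape Town 0, Oaxaca 7.
Banff has the most first-place votes.

Banff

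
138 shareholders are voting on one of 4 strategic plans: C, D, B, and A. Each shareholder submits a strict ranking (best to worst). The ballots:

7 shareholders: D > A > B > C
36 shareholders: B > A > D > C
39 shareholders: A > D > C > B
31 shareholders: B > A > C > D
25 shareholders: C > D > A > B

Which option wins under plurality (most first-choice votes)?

B

First-place votes: C 25, D 7, B 67, A 39.
B has the most first-place votes.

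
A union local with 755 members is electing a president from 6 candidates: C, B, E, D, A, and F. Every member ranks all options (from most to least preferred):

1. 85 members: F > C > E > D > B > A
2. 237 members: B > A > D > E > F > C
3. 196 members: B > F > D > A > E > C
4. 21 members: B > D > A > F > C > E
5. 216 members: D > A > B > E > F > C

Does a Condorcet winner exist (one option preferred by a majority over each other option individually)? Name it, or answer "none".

B

B vs C: 670–85 for B.
B vs E: 670–85 for B.
B vs D: 454–301 for B.
B vs A: 539–216 for B.
B vs F: 670–85 for B.
B beats every other option head-to-head.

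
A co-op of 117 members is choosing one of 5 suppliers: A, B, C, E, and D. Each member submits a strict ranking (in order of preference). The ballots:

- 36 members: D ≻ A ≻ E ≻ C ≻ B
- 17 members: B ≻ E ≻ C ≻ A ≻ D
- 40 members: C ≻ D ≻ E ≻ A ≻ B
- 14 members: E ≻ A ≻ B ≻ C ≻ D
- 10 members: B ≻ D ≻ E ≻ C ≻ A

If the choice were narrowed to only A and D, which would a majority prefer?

Voters preferring A to D: 31; preferring D to A: 86.
D wins the head-to-head.

D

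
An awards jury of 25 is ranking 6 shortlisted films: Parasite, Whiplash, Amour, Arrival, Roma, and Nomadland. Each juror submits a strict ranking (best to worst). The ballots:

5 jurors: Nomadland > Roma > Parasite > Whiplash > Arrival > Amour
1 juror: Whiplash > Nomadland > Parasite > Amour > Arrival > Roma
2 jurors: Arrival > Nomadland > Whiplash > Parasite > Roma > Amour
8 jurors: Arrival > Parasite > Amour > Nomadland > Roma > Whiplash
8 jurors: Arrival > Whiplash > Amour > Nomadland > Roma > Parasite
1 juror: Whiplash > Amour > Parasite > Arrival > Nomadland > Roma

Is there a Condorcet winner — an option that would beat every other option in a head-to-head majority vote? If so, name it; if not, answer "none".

Arrival

Arrival vs Parasite: 18–7 for Arrival.
Arrival vs Whiplash: 18–7 for Arrival.
Arrival vs Amour: 23–2 for Arrival.
Arrival vs Roma: 20–5 for Arrival.
Arrival vs Nomadland: 19–6 for Arrival.
Arrival beats every other option head-to-head.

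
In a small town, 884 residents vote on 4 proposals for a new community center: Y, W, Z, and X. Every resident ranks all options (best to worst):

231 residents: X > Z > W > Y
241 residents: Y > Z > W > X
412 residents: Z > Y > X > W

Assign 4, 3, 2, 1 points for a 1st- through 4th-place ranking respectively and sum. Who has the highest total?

Z

Y: 231·1 + 241·4 + 412·3 = 2431
W: 231·2 + 241·2 + 412·1 = 1356
Z: 231·3 + 241·3 + 412·4 = 3064
X: 231·4 + 241·1 + 412·2 = 1989
Z has the highest Borda score (3064).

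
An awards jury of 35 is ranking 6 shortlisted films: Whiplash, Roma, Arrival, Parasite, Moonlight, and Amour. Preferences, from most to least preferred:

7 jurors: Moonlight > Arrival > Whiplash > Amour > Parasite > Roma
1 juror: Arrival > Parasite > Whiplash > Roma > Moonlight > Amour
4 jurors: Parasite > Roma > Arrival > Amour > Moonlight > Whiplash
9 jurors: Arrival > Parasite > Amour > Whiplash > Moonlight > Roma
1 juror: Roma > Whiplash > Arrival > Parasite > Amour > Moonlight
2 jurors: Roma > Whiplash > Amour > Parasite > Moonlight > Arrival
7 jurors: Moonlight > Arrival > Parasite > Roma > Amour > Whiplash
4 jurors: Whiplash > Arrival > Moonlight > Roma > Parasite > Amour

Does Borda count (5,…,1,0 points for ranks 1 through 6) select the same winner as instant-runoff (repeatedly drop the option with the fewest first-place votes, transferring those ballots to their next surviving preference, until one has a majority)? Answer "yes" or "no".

Borda — scores: Whiplash 74, Roma 55, Arrival 137, Parasite 98, Moonlight 98, Amour 63. Winner: Arrival.
Instant-runoff — R1 Whiplash 4, Roma 3, Arrival 10, Parasite 4, Moonlight 14, Amour 0 (Amour out); R2 Whiplash 4, Roma 3, Arrival 10, Parasite 4, Moonlight 14 (Roma out); R3 Whiplash 7, Arrival 10, Parasite 4, Moonlight 14 (Parasite out); R4 Whiplash 7, Arrival 14, Moonlight 14 (Whiplash out); R5 Arrival 19, Moonlight 16 (Arrival winner). Winner: Arrival.
The two methods agree.

yes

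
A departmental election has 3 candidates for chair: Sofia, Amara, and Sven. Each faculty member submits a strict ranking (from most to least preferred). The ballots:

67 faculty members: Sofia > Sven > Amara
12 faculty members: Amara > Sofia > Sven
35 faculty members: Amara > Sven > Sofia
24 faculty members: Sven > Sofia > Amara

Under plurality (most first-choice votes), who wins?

Sofia

First-place votes: Sofia 67, Amara 47, Sven 24.
Sofia has the most first-place votes.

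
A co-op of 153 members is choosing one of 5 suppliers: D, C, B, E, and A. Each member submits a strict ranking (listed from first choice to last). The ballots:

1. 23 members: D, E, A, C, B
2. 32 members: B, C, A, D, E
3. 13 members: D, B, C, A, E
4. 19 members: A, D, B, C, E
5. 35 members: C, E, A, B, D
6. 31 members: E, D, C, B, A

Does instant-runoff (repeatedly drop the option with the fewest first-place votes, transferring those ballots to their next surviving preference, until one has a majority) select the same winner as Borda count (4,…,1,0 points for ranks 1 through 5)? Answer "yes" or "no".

Instant-runoff — R1 D 36, C 35, B 32, E 31, A 19 (A out); R2 D 55, C 35, B 32, E 31 (E out); R3 D 86, C 35, B 32 (D winner). Winner: D.
Borda — scores: D 326, C 366, B 271, E 298, A 269. Winner: C.
The two methods disagree.

no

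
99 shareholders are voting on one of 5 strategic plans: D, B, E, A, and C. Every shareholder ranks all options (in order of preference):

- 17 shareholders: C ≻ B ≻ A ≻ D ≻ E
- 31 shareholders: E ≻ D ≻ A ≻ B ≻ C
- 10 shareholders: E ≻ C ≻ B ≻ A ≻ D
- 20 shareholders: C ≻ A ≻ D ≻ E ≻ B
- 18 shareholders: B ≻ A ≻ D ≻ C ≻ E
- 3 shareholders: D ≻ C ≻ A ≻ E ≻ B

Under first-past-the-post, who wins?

E

First-place votes: D 3, B 18, E 41, A 0, C 37.
E has the most first-place votes.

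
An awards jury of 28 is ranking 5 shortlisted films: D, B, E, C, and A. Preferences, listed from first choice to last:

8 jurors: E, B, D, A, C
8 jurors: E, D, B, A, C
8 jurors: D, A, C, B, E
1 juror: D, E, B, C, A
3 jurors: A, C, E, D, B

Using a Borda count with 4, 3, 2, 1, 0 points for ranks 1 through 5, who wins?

D

D: 8·2 + 8·3 + 8·4 + 1·4 + 3·1 = 79
B: 8·3 + 8·2 + 8·1 + 1·2 + 3·0 = 50
E: 8·4 + 8·4 + 8·0 + 1·3 + 3·2 = 73
C: 8·0 + 8·0 + 8·2 + 1·1 + 3·3 = 26
A: 8·1 + 8·1 + 8·3 + 1·0 + 3·4 = 52
D has the highest Borda score (79).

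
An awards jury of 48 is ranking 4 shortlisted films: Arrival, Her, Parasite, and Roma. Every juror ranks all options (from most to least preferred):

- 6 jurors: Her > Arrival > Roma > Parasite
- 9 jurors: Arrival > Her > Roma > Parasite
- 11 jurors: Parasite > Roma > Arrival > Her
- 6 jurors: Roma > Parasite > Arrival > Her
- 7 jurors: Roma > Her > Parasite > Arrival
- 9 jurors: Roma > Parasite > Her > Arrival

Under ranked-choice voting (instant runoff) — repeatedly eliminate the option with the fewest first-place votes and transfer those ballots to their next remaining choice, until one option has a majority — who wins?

Roma

Round 1: Arrival 9, Her 6, Parasite 11, Roma 22. Eliminate Her.
Round 2: Arrival 15, Parasite 11, Roma 22. Eliminate Parasite.
Round 3: Arrival 15, Roma 33. Roma has a majority.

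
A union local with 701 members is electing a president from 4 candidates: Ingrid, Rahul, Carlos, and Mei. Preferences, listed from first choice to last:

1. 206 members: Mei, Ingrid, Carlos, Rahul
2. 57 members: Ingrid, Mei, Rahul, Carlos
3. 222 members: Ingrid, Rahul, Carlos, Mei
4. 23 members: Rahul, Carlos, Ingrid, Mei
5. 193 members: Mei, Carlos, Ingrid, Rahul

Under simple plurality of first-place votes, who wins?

First-place votes: Ingrid 279, Rahul 23, Carlos 0, Mei 399.
Mei has the most first-place votes.

Mei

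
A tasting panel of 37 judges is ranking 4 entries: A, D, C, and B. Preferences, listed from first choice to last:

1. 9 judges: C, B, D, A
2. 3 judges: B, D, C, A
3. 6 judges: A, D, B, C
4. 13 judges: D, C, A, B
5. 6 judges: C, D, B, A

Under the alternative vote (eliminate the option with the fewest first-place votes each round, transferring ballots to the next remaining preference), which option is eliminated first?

Round 1: A 6, D 13, C 15, B 3. Eliminate B.

B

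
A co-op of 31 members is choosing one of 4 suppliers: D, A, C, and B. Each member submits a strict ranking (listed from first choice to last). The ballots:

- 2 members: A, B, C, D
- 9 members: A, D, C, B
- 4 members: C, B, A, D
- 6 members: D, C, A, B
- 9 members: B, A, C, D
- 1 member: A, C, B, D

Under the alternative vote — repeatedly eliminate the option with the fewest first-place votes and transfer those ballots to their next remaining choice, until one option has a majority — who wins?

Round 1: D 6, A 12, C 4, B 9. Eliminate C.
Round 2: D 6, A 12, B 13. Eliminate D.
Round 3: A 18, B 13. A has a majority.

A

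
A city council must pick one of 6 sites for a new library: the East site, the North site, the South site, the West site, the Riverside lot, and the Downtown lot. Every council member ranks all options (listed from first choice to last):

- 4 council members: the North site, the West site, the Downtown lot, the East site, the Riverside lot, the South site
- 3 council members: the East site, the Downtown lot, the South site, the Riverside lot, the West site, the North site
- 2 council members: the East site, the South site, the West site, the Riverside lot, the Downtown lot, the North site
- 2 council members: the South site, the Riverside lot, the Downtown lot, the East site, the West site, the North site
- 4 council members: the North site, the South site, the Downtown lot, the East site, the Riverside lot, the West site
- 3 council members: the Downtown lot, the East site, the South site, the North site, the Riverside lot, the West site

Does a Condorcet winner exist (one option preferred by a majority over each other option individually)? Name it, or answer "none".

the Downtown lot

the Downtown lot vs the East site: 13–5 for the Downtown lot.
the Downtown lot vs the North site: 10–8 for the Downtown lot.
the Downtown lot vs the South site: 10–8 for the Downtown lot.
the Downtown lot vs the West site: 12–6 for the Downtown lot.
the Downtown lot vs the Riverside lot: 14–4 for the Downtown lot.
the Downtown lot beats every other option head-to-head.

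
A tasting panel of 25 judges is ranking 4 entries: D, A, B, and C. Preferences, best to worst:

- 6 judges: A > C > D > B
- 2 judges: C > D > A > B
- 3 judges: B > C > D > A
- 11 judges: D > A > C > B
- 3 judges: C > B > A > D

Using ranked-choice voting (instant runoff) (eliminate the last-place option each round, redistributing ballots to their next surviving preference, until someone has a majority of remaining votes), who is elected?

C

Round 1: D 11, A 6, B 3, C 5. Eliminate B.
Round 2: D 11, A 6, C 8. Eliminate A.
Round 3: D 11, C 14. C has a majority.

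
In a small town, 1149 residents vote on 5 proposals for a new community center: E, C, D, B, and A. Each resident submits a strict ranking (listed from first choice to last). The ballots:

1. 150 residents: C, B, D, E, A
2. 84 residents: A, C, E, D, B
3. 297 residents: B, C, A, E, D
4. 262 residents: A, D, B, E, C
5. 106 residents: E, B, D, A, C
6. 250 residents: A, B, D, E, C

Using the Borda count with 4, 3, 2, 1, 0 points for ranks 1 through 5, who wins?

B

E: 150·1 + 84·2 + 297·1 + 262·1 + 106·4 + 250·1 = 1551
C: 150·4 + 84·3 + 297·3 + 262·0 + 106·0 + 250·0 = 1743
D: 150·2 + 84·1 + 297·0 + 262·3 + 106·2 + 250·2 = 1882
B: 150·3 + 84·0 + 297·4 + 262·2 + 106·3 + 250·3 = 3230
A: 150·0 + 84·4 + 297·2 + 262·4 + 106·1 + 250·4 = 3084
B has the highest Borda score (3230).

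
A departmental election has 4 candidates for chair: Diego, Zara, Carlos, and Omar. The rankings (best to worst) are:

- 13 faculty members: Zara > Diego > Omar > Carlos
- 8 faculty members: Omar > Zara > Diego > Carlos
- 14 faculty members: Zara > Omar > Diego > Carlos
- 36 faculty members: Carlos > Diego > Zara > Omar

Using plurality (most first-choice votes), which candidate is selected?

Carlos

First-place votes: Diego 0, Zara 27, Carlos 36, Omar 8.
Carlos has the most first-place votes.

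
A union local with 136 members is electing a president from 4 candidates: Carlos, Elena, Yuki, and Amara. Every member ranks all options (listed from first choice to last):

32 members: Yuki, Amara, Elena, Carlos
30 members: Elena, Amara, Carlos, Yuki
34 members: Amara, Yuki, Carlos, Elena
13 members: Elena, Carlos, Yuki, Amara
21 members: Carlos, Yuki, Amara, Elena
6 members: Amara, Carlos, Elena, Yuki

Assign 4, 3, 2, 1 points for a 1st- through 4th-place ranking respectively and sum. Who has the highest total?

Amara

Carlos: 32·1 + 30·2 + 34·2 + 13·3 + 21·4 + 6·3 = 301
Elena: 32·2 + 30·4 + 34·1 + 13·4 + 21·1 + 6·2 = 303
Yuki: 32·4 + 30·1 + 34·3 + 13·2 + 21·3 + 6·1 = 355
Amara: 32·3 + 30·3 + 34·4 + 13·1 + 21·2 + 6·4 = 401
Amara has the highest Borda score (401).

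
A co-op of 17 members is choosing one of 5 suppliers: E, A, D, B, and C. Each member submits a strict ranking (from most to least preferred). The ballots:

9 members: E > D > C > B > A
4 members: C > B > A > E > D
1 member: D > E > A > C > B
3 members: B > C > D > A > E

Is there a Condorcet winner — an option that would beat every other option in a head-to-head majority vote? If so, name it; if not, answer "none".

E

E vs A: 10–7 for E.
E vs D: 13–4 for E.
E vs B: 10–7 for E.
E vs C: 10–7 for E.
E beats every other option head-to-head.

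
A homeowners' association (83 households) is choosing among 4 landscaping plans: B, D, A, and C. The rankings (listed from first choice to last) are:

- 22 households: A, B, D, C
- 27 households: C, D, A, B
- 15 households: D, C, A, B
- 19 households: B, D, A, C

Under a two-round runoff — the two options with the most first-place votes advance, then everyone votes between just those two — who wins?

Round 1 first-place votes: B 19, D 15, A 22, C 27.
C and A advance.
Runoff: C is preferred to A by 42 voters; A by 41.
C wins the runoff.

C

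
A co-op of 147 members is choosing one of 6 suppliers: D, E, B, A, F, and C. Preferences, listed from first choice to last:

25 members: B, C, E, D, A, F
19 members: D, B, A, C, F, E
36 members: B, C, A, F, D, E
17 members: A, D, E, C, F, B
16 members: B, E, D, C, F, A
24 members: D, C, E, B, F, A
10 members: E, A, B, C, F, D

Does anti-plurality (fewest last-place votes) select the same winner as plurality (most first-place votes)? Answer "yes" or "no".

no

Anti-plurality — last-place votes: D 10, E 55, B 17, A 40, F 25, C 0. Winner: C.
Plurality — first-place votes: D 43, E 10, B 77, A 17, F 0, C 0. Winner: B.
The two methods disagree.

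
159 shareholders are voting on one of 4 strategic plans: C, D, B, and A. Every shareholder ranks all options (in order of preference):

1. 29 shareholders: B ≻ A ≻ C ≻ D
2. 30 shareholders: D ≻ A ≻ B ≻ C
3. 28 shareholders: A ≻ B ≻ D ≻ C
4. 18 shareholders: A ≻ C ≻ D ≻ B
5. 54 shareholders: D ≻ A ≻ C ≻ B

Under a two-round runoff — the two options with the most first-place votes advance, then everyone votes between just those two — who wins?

Round 1 first-place votes: C 0, D 84, B 29, A 46.
D and A advance.
Runoff: D is preferred to A by 84 voters; A by 75.
D wins the runoff.

D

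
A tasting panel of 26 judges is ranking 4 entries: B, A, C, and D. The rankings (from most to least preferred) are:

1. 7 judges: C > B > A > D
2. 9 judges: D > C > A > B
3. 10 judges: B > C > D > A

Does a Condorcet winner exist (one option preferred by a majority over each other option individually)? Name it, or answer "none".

C vs B: 16–10 for C.
C vs A: 26–0 for C.
C vs D: 17–9 for C.
C beats every other option head-to-head.

C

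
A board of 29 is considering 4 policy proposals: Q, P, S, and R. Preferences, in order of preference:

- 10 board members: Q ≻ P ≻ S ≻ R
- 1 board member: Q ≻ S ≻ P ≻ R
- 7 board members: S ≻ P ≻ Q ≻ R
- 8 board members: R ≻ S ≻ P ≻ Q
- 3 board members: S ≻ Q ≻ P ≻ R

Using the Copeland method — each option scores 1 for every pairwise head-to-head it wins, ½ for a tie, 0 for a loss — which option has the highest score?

S

Q: beats R; loses to P and S → score 1.
P: beats Q and R; loses to S → score 2.
S: beats Q, P, and R → score 3.
R: loses to Q, P, and S → score 0.
S has the best pairwise record.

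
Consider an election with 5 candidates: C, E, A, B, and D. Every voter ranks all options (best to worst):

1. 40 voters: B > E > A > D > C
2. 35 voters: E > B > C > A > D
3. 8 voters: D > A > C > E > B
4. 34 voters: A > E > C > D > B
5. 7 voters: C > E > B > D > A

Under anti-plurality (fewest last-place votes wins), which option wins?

Last-place votes: C 40, E 0, A 7, B 42, D 35.
E is ranked last by the fewest voters, so E wins.

E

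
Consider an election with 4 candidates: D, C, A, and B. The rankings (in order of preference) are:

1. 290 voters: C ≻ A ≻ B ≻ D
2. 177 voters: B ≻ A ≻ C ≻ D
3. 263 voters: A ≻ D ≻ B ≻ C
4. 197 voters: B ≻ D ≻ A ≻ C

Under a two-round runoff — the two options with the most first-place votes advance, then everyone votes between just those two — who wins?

B

Round 1 first-place votes: D 0, C 290, A 263, B 374.
B and C advance.
Runoff: B is preferred to C by 637 voters; C by 290.
B wins the runoff.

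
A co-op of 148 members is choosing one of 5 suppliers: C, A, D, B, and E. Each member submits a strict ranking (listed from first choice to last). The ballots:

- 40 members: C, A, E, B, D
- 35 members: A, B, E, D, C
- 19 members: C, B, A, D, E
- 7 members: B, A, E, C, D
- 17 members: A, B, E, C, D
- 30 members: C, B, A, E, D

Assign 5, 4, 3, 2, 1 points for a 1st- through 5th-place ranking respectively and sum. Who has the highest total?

A

C: 40·5 + 35·1 + 19·5 + 7·2 + 17·2 + 30·5 = 528
A: 40·4 + 35·5 + 19·3 + 7·4 + 17·5 + 30·3 = 595
D: 40·1 + 35·2 + 19·2 + 7·1 + 17·1 + 30·1 = 202
B: 40·2 + 35·4 + 19·4 + 7·5 + 17·4 + 30·4 = 519
E: 40·3 + 35·3 + 19·1 + 7·3 + 17·3 + 30·2 = 376
A has the highest Borda score (595).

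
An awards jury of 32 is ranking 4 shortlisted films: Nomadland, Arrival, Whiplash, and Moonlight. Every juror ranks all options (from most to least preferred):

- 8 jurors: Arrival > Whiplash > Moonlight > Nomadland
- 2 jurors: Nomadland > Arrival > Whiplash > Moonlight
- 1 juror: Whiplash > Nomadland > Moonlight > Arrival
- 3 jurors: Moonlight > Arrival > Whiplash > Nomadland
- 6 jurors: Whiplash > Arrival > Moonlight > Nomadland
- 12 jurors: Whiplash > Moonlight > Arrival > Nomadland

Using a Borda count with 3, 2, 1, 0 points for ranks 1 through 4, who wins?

Nomadland: 8·0 + 2·3 + 1·2 + 3·0 + 6·0 + 12·0 = 8
Arrival: 8·3 + 2·2 + 1·0 + 3·2 + 6·2 + 12·1 = 58
Whiplash: 8·2 + 2·1 + 1·3 + 3·1 + 6·3 + 12·3 = 78
Moonlight: 8·1 + 2·0 + 1·1 + 3·3 + 6·1 + 12·2 = 48
Whiplash has the highest Borda score (78).

Whiplash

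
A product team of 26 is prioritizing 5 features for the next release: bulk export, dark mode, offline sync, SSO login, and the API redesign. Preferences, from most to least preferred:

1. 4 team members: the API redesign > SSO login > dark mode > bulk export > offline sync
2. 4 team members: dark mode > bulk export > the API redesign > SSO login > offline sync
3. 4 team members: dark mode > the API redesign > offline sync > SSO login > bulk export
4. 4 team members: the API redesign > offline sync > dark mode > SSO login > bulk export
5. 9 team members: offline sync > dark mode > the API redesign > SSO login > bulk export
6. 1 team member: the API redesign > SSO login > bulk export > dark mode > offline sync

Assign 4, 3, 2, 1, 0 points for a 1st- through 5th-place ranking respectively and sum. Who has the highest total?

dark mode

bulk export: 4·1 + 4·3 + 4·0 + 4·0 + 9·0 + 1·2 = 18
dark mode: 4·2 + 4·4 + 4·4 + 4·2 + 9·3 + 1·1 = 76
offline sync: 4·0 + 4·0 + 4·2 + 4·3 + 9·4 + 1·0 = 56
SSO login: 4·3 + 4·1 + 4·1 + 4·1 + 9·1 + 1·3 = 36
the API redesign: 4·4 + 4·2 + 4·3 + 4·4 + 9·2 + 1·4 = 74
dark mode has the highest Borda score (76).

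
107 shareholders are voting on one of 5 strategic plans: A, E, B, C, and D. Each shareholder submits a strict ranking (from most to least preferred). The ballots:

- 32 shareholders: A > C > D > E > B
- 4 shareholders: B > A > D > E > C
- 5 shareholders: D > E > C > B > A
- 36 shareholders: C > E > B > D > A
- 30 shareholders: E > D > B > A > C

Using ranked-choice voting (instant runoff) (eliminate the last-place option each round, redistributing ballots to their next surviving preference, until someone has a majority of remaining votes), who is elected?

A

Round 1: A 32, E 30, B 4, C 36, D 5. Eliminate B.
Round 2: A 36, E 30, C 36, D 5. Eliminate D.
Round 3: A 36, E 35, C 36. Eliminate E.
Round 4: A 66, C 41. A has a majority.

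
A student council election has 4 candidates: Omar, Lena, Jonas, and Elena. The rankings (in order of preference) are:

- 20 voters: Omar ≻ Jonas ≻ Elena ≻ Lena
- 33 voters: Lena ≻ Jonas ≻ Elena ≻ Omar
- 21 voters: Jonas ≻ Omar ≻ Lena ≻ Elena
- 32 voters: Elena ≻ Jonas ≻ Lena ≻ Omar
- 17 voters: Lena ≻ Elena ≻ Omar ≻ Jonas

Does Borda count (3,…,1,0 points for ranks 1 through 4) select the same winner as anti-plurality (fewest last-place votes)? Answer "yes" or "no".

yes

Borda — scores: Omar 119, Lena 203, Jonas 233, Elena 183. Winner: Jonas.
Anti-plurality — last-place votes: Omar 65, Lena 20, Jonas 17, Elena 21. Winner: Jonas.
The two methods agree.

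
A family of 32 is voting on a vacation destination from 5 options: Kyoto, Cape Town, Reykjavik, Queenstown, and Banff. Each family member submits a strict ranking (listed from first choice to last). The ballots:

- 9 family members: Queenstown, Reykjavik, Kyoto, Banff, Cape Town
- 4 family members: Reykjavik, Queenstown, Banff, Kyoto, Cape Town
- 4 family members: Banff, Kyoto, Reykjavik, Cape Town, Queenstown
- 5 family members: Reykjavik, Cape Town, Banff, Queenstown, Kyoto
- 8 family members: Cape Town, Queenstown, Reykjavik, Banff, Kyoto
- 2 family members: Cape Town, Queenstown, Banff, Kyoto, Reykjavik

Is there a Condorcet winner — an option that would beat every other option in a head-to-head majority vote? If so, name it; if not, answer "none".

none

Checking pairwise contests:
Reykjavik beats Kyoto 26–6.
Kyoto beats Cape Town 17–15.
Queenstown beats Reykjavik 19–13.
Cape Town beats Queenstown 19–13.
Reykjavik beats Banff 26–6.
Every option loses at least one head-to-head, so there is no Condorcet winner.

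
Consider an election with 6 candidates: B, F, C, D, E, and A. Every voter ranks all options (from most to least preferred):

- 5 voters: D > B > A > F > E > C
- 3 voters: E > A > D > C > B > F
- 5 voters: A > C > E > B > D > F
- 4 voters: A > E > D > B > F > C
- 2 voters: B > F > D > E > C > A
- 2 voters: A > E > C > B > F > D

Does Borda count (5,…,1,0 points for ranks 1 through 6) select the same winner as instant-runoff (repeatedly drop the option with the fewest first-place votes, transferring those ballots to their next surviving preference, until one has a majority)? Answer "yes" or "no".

Borda — scores: B 55, F 24, C 34, D 57, E 63, A 82. Winner: A.
Instant-runoff — R1 B 2, F 0, C 0, D 5, E 3, A 11 (A winner). Winner: A.
The two methods agree.

yes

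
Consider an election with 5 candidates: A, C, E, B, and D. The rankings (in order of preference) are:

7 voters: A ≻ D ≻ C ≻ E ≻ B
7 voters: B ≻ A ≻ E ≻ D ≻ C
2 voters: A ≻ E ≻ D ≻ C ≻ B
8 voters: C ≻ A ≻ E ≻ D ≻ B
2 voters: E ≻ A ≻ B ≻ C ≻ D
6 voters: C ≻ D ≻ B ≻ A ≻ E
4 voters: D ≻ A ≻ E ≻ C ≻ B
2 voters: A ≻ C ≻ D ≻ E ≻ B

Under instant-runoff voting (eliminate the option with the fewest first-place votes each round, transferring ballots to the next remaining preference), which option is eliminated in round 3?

B

Round 1: A 11, C 14, E 2, B 7, D 4. Eliminate E.
Round 2: A 13, C 14, B 7, D 4. Eliminate D.
Round 3: A 17, C 14, B 7. Eliminate B.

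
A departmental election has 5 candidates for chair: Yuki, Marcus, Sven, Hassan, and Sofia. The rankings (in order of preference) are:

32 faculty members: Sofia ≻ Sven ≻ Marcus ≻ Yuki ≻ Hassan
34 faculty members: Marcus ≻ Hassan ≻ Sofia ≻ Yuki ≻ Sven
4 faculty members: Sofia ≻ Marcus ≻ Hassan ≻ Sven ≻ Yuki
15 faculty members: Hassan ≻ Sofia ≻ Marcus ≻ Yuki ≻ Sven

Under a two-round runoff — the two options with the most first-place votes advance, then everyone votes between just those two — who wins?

Sofia

Round 1 first-place votes: Yuki 0, Marcus 34, Sven 0, Hassan 15, Sofia 36.
Sofia and Marcus advance.
Runoff: Sofia is preferred to Marcus by 51 voters; Marcus by 34.
Sofia wins the runoff.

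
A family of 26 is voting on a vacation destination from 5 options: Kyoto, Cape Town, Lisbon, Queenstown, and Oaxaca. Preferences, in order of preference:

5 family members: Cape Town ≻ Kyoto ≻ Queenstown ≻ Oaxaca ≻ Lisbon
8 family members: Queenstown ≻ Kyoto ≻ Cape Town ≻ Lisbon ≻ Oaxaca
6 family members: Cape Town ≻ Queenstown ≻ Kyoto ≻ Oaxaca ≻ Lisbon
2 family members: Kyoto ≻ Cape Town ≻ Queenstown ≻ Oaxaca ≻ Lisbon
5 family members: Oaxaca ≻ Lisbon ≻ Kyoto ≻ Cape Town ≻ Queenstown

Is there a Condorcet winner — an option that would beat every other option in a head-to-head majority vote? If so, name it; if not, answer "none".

Checking pairwise contests:
Queenstown beats Kyoto 14–12.
Kyoto beats Cape Town 15–11.
Kyoto beats Lisbon 21–5.
Cape Town beats Queenstown 18–8.
Kyoto beats Oaxaca 21–5.
Every option loses at least one head-to-head, so there is no Condorcet winner.

none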